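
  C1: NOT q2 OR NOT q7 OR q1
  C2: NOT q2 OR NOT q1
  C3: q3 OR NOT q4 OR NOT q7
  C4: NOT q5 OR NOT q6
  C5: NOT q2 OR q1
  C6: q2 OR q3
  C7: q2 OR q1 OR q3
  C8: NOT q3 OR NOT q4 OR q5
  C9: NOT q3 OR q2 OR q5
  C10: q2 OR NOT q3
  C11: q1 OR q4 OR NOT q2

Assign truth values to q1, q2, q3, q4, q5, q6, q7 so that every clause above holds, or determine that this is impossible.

UNSATISFIABLE

Branch on q2: set q2 = false.
Unit clause (q3) forces q3 = true.
Now (NOT q3) is unsatisfied and unit — conflict.
That branch fails; take q2 = true instead.
Unit clause (NOT q1) forces q1 = false.
Now (q1) is unsatisfied and unit — conflict.
Both values of q2 lead to a conflict.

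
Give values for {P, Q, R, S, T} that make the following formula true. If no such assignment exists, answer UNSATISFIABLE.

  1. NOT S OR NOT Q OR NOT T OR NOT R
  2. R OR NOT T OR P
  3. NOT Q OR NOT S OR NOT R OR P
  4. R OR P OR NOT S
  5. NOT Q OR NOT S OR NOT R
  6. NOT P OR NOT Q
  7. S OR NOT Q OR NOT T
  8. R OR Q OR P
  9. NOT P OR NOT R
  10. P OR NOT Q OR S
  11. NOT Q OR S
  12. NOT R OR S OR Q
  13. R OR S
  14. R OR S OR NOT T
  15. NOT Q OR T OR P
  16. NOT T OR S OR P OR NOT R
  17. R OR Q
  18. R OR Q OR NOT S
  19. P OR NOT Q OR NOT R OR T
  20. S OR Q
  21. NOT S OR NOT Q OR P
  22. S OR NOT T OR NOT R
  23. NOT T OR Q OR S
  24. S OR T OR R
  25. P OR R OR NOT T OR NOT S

P: false,  Q: false,  R: true,  S: true,  T: false

Try P = false.
Try R = true.
Try Q = false.
The clause (S) is unit, so S = true.
Every clause is now satisfied; T is unconstrained.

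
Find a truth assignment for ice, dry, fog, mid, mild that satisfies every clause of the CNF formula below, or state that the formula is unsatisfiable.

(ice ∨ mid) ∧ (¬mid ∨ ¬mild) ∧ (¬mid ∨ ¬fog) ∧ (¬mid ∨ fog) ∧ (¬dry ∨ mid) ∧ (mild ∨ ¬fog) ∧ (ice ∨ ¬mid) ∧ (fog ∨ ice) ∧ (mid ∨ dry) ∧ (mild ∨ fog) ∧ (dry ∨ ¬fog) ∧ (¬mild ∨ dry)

UNSATISFIABLE

Suppose ice = True.
Suppose mid = False.
Unit clause (¬dry) forces dry = False.
That conflicts with the unit clause (dry).
Backtrack on mid: now try mid = True.
Unit clause (¬mild) forces mild = False.
Unit clause (¬fog) forces fog = False.
That conflicts with the unit clause (fog).
Both values of mid lead to a conflict.
Backtrack on ice: now try ice = False.
Unit clause (mid) forces mid = True.
That conflicts with the unit clause (¬mid).
Both values of ice lead to a conflict.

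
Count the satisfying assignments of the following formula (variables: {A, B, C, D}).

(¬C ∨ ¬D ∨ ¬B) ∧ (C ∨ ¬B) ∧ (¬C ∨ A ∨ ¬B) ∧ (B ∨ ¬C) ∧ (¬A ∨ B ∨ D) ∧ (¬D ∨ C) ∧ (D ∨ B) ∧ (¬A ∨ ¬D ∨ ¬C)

There are 2^4 = 16 truth assignments over (A, B, C, D).
Check each against the 8 clauses (columns in the order A, B, C, D):
  F F F F  ✗ fails (D ∨ B)
  F F F T  ✗ fails (¬D ∨ C)
  F F T F  ✗ fails (B ∨ ¬C)
  F F T T  ✗ fails (B ∨ ¬C)
  F T F F  ✗ fails (C ∨ ¬B)
  F T F T  ✗ fails (C ∨ ¬B)
  F T T F  ✗ fails (¬C ∨ A ∨ ¬B)
  F T T T  ✗ fails (¬C ∨ ¬D ∨ ¬B)
  T F F F  ✗ fails (¬A ∨ B ∨ D)
  T F F T  ✗ fails (¬D ∨ C)
  T F T F  ✗ fails (B ∨ ¬C)
  T F T T  ✗ fails (B ∨ ¬C)
  T T F F  ✗ fails (C ∨ ¬B)
  T T F T  ✗ fails (C ∨ ¬B)
  T T T F  ✓ satisfies all
  T T T T  ✗ fails (¬C ∨ ¬D ∨ ¬B)
1 of the 16 rows is a model.

1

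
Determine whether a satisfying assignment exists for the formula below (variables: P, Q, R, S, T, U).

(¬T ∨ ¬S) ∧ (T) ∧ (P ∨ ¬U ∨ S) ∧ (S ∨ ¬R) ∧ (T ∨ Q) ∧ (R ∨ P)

Satisfiable

Unit clause (T) forces T = True.
Unit clause (¬S) forces S = False.
Unit clause (¬R) forces R = False.
Unit clause (P) forces P = True.
Every clause is now satisfied; Q, U are unconstrained.
A satisfying assignment: P ↦ True, Q ↦ False, R ↦ False, S ↦ False, T ↦ True, U ↦ True.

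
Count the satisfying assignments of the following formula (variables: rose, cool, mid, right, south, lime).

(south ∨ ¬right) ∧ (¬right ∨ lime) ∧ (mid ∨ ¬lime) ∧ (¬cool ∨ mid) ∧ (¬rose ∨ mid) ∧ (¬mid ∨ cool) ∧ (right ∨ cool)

There are 2^6 = 64 truth assignments over (rose, cool, mid, right, south, lime).
Split on right. With right = True, the clauses containing right are satisfied and ¬right drops from the rest; 2 of the 2^5 = 32 assignments to the other variables satisfy what remains.
With right = False, by the same count on the reduced clause set, 8 assignments work.
(One model: rose=F, cool=T, mid=T, right=F, south=F, lime=F.)
Total: 2 + 8 = 10.

10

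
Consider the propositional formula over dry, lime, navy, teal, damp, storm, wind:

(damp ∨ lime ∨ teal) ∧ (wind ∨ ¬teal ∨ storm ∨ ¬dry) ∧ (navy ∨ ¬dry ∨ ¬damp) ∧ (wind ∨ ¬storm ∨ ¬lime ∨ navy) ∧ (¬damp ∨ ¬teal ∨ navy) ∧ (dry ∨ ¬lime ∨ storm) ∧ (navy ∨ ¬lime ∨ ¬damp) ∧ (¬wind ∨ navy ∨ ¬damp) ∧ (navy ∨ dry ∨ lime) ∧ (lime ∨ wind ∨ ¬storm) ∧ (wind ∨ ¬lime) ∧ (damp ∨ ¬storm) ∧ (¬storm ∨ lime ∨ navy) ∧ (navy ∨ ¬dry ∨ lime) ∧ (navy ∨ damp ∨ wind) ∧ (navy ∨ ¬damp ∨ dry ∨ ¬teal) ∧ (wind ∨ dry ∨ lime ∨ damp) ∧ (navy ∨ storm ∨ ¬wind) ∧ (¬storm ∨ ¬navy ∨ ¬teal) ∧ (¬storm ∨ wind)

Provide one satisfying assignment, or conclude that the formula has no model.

Suppose wind = True.
Suppose navy = True.
Suppose damp = False.
From the singleton clause (¬storm), storm = False.
Suppose lime = True.
From the singleton clause (dry), dry = True.
Every clause is now satisfied; teal is unconstrained.

dry: True, lime: True, navy: True, teal: True, damp: False, storm: False, wind: True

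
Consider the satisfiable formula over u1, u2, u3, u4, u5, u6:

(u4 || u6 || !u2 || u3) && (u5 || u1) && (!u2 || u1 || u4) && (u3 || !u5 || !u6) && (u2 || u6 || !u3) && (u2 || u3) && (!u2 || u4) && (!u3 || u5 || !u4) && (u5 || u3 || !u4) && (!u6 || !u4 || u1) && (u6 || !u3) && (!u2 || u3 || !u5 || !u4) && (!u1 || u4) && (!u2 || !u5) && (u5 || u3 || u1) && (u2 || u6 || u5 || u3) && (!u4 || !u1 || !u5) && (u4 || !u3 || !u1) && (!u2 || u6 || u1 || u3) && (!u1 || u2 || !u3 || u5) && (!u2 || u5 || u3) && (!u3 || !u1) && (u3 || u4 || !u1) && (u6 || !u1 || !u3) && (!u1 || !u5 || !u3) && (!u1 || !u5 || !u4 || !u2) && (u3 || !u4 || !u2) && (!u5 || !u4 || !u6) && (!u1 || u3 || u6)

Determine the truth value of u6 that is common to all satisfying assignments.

Suppose u6 = false.
The clause (!u3) is unit, so u3 = false.
The clause (u2) is unit, so u2 = true.
The clause (u4) is unit, so u4 = true.
That conflicts with the unit clause (!u4).
So every satisfying assignment has u6 = True.

True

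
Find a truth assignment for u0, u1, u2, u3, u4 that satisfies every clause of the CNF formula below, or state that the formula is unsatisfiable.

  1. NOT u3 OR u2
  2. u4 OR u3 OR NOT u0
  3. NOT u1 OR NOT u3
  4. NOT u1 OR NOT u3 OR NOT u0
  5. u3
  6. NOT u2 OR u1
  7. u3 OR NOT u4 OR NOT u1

UNSATISFIABLE

(u3) alone gives u3 = true.
(u2) alone gives u2 = true.
(NOT u1) alone gives u1 = false.
But (u1) is also a unit clause — contradiction.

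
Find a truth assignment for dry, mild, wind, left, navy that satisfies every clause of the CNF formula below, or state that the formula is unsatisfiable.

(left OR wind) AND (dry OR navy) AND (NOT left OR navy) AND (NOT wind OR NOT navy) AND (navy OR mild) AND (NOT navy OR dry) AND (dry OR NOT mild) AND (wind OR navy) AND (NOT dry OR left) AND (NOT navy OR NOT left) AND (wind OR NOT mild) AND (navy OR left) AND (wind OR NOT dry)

Suppose left = true.
The clause (navy) is unit, so navy = true.
But (NOT navy) is also a unit clause — contradiction.
So left must be the other value — set left = false.
The clause (wind) is unit, so wind = true.
The clause (NOT navy) is unit, so navy = false.
But (navy) is also a unit clause — contradiction.
Either choice for left ends in contradiction.

UNSATISFIABLE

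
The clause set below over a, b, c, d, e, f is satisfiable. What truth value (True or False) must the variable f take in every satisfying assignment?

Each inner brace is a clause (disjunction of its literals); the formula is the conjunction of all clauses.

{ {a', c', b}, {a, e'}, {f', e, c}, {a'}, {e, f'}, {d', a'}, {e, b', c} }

Suppose f = 1.
The clause (a') is unit, so a = 0.
The clause (e') is unit, so e = 0.
But (e) is also a unit clause — contradiction.
So every satisfying assignment has f = False.

False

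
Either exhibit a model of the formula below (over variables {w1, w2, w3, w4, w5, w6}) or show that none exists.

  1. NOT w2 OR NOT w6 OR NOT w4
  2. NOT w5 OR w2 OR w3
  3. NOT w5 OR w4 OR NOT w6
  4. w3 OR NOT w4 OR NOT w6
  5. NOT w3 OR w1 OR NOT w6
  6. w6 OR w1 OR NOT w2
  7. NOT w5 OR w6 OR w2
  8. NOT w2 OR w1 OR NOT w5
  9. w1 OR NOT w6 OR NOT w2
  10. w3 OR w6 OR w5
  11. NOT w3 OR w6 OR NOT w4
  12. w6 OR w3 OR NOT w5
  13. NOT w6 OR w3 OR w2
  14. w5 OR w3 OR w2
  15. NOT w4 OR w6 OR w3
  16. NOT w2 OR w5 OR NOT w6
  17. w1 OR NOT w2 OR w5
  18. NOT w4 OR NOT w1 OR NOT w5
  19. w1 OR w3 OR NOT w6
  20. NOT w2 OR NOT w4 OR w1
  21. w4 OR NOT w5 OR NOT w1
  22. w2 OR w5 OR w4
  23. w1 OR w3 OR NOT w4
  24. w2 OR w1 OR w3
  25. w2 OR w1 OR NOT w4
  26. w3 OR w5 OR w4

Case w2 = true:
Case w6 = false:
From the singleton clause (w1), w1 = true.
Case w3 = true:
From the singleton clause (NOT w4), w4 = false.
From the singleton clause (NOT w5), w5 = false.
All clauses are satisfied.

w1: true; w2: true; w3: true; w4: false; w5: false; w6: false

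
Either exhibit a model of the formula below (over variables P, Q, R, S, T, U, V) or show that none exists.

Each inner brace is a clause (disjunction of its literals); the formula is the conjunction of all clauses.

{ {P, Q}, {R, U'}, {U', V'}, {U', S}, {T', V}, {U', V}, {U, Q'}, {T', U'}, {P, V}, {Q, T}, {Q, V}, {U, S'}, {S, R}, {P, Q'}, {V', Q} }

UNSATISFIABLE

Try P = 1.
Try R = 1.
Try U = 0.
(Q') alone gives Q = 0.
(T) alone gives T = 1.
(V) alone gives V = 1.
That conflicts with the unit clause (V').
That branch fails; take U = 1 instead.
(V') alone gives V = 0.
That conflicts with the unit clause (V).
Both values of U lead to a conflict.
That branch fails; take R = 0 instead.
(U') alone gives U = 0.
(Q') alone gives Q = 0.
(T) alone gives T = 1.
(V) alone gives V = 1.
That conflicts with the unit clause (V').
Both values of R lead to a conflict.
That branch fails; take P = 0 instead.
(Q) alone gives Q = 1.
That conflicts with the unit clause (Q').
Both values of P lead to a conflict.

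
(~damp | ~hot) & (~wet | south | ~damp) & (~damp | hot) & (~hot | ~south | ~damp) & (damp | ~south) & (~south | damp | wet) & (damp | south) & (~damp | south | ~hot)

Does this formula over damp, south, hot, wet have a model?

No

Suppose damp = 0.
(~south) alone gives south = 0.
That conflicts with the unit clause (south).
So damp must be the other value — set damp = 1.
(~hot) alone gives hot = 0.
That conflicts with the unit clause (hot).
Both values of damp lead to a conflict.
No assignment satisfies every clause.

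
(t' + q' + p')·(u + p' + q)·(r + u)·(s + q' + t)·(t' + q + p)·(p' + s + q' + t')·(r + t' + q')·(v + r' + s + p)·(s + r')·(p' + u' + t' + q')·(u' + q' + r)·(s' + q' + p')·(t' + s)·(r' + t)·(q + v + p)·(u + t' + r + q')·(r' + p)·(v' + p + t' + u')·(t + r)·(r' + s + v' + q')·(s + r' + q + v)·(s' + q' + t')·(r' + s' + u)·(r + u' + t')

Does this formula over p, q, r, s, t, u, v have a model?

Try r = 1.
From the singleton clause (s), s = 1.
From the singleton clause (t), t = 1.
From the singleton clause (p), p = 1.
From the singleton clause (q'), q = 0.
From the singleton clause (u), u = 1.
All clauses hold; v can take either value.
A satisfying assignment: p ↦ 1, q ↦ 0, r ↦ 1, s ↦ 1, t ↦ 1, u ↦ 1, v ↦ 0.

Satisfiable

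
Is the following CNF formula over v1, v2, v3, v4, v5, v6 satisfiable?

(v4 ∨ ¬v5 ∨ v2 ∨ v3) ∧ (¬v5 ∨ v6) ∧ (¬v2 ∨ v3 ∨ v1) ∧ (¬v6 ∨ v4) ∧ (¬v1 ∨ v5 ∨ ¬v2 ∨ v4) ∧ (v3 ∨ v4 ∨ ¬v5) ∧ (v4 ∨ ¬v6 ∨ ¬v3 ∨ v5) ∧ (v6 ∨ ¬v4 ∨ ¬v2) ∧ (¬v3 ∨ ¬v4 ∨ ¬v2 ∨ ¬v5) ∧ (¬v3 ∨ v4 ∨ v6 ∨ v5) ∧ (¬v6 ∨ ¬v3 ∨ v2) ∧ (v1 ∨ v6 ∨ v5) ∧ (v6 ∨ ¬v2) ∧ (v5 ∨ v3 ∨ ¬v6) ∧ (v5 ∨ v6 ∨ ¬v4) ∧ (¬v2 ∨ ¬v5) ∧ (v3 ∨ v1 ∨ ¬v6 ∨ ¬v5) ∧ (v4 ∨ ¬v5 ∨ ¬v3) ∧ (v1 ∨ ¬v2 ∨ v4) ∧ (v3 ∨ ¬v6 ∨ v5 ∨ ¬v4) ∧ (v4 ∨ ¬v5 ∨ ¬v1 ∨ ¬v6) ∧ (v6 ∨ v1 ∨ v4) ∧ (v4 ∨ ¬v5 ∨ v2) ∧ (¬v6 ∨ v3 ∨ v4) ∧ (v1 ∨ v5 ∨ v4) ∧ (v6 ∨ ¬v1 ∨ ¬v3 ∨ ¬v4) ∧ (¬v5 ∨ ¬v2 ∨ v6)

Yes, satisfiable

Suppose v5 = False.
Suppose v6 = False.
From the singleton clause (v1), v1 = True.
From the singleton clause (¬v2), v2 = False.
From the singleton clause (¬v4), v4 = False.
From the singleton clause (¬v3), v3 = False.
All clauses are satisfied.
A satisfying assignment: v1 ↦ True; v2 ↦ False; v3 ↦ False; v4 ↦ False; v5 ↦ False; v6 ↦ False.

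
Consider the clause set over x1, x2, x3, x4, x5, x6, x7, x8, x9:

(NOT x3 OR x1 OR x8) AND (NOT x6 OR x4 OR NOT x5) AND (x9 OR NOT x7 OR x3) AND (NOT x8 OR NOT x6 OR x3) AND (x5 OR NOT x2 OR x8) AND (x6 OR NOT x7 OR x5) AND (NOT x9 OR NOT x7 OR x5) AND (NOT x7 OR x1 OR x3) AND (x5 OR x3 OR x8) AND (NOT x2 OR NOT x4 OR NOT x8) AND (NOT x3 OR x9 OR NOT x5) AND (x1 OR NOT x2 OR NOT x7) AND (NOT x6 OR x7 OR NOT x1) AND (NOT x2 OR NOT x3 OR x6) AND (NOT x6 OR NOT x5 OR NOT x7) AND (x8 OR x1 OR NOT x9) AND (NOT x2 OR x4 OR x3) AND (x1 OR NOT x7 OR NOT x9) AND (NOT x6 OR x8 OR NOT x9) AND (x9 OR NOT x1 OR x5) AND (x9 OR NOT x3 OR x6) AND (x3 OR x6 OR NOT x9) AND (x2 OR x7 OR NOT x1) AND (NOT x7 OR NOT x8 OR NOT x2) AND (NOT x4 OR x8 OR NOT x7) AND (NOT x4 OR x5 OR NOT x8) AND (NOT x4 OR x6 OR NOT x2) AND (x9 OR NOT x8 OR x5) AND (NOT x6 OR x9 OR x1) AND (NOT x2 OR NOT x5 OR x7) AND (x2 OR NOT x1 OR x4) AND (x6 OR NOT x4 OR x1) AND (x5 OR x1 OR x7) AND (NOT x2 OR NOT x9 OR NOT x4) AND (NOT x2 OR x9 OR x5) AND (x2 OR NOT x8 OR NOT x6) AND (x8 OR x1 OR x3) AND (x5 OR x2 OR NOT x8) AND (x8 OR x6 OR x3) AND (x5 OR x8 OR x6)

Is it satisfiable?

Satisfiable

Case x3 = true:
Case x1 = true:
Case x9 = true:
Case x7 = true:
Unit clause (x5) forces x5 = true.
Unit clause (NOT x6) forces x6 = false.
Unit clause (NOT x2) forces x2 = false.
Unit clause (x4) forces x4 = true.
Unit clause (x8) forces x8 = true.
All clauses are satisfied.
A satisfying assignment: x1: true; x2: false; x3: true; x4: true; x5: true; x6: false; x7: true; x8: true; x9: true.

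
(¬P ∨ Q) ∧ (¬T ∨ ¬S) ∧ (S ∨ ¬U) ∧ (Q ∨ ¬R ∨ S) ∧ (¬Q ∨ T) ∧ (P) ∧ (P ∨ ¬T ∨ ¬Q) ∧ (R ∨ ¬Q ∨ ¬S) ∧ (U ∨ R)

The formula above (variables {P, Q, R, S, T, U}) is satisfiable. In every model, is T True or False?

True

Suppose T = False.
Unit clause (¬Q) forces Q = False.
Unit clause (¬P) forces P = False.
But (P) is also a unit clause — contradiction.
So every satisfying assignment has T = True.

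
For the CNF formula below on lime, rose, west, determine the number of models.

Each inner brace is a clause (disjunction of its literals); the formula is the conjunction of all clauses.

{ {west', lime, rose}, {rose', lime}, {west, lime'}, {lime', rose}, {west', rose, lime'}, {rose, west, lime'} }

There are 2^3 = 8 truth assignments over (lime, rose, west).
Check each against the 6 clauses (columns in the order lime, rose, west):
  F F F  ✓ satisfies all
  F F T  ✗ fails (west' + lime + rose)
  F T F  ✗ fails (rose' + lime)
  F T T  ✗ fails (rose' + lime)
  T F F  ✗ fails (west + lime')
  T F T  ✗ fails (lime' + rose)
  T T F  ✗ fails (west + lime')
  T T T  ✓ satisfies all
2 of the 8 rows are models.

2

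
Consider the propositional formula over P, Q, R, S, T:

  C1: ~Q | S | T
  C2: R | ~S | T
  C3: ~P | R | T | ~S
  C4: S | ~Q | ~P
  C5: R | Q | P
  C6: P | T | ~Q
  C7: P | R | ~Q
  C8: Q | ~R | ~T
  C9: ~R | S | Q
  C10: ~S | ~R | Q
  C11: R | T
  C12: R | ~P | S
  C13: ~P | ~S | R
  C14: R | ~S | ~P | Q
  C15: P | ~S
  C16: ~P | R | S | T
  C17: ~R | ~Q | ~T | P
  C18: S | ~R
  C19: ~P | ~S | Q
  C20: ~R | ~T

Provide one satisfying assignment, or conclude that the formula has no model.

P: 1; Q: 1; R: 1; S: 1; T: 0

Case R = 1:
(S) alone gives S = 1.
(Q) alone gives Q = 1.
(P) alone gives P = 1.
(~T) alone gives T = 0.
All clauses are satisfied.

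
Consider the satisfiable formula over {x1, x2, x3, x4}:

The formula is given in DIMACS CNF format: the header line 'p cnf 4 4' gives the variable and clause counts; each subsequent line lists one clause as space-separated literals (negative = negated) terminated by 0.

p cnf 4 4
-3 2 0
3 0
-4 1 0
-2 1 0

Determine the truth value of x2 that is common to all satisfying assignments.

Suppose x2 = False.
(¬x3) alone gives x3 = False.
That conflicts with the unit clause (x3).
So every satisfying assignment has x2 = True.

True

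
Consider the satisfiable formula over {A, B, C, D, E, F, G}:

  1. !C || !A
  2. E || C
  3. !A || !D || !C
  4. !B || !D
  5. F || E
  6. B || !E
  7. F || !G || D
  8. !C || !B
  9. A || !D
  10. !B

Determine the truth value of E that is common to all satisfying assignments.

False

Suppose E = true.
The clause (B) is unit, so B = true.
That conflicts with the unit clause (!B).
So every satisfying assignment has E = False.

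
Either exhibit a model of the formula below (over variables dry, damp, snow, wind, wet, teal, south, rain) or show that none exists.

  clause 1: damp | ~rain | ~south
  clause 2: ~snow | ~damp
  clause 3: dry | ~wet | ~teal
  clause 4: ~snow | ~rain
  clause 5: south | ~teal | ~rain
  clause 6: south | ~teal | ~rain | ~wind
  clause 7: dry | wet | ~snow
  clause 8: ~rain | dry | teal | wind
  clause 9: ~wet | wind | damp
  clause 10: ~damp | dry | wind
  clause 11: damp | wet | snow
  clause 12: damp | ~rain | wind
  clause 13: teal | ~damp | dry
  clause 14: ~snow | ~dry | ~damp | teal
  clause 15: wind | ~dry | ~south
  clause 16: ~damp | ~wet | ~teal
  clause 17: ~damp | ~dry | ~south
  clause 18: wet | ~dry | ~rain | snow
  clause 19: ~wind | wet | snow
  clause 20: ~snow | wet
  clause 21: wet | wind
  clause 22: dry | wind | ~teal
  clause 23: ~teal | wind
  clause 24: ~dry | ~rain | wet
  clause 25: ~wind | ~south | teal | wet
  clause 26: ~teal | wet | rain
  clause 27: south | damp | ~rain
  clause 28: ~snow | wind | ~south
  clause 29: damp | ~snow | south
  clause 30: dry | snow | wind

dry ↦ 1, damp ↦ 0, snow ↦ 0, wind ↦ 1, wet ↦ 1, teal ↦ 1, south ↦ 1, rain ↦ 0

Case snow = 0:
Case damp = 0:
(wet) alone gives wet = 1.
(wind) alone gives wind = 1.
Case rain = 0:
Case dry = 1:
No clause remains; teal, south are free.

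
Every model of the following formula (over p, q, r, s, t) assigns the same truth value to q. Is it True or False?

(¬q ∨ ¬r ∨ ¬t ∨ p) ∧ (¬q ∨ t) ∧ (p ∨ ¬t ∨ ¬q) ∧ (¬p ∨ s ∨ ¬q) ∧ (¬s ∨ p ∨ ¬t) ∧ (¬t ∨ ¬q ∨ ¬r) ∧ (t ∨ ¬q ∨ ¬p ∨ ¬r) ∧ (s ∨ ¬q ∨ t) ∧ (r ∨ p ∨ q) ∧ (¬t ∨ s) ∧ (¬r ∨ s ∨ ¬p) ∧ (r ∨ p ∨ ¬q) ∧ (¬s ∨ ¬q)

False

Suppose q = True.
From the singleton clause (t), t = True.
From the singleton clause (p), p = True.
From the singleton clause (s), s = True.
Now (¬s) is unsatisfied and unit — conflict.
So every satisfying assignment has q = False.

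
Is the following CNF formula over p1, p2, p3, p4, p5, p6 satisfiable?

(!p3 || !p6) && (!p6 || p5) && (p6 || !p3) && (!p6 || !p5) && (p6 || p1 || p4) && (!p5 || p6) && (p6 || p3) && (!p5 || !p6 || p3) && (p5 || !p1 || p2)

No

Suppose p3 = false.
Unit clause (p6) forces p6 = true.
Unit clause (p5) forces p5 = true.
Now (!p5) is unsatisfied and unit — conflict.
Backtrack on p3: now try p3 = true.
Unit clause (!p6) forces p6 = false.
Now (p6) is unsatisfied and unit — conflict.
Both values of p3 lead to a conflict.
No assignment satisfies every clause.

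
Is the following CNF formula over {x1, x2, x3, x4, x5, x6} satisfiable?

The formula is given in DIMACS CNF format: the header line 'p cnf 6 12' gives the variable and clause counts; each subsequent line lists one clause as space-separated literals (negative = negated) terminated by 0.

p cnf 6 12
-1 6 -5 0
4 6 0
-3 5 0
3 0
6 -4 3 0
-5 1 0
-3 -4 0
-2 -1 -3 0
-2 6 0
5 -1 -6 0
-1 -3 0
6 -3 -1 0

No

(x3) alone gives x3 = True.
(x5) alone gives x5 = True.
(x1) alone gives x1 = True.
Now (¬x1) is unsatisfied and unit — conflict.
No assignment satisfies every clause.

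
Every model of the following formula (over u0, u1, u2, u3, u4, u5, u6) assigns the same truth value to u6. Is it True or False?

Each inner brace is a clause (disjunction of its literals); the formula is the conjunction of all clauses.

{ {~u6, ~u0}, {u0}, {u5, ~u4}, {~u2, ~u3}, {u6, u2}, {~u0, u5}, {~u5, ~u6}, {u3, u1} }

Suppose u6 = 1.
From the singleton clause (~u0), u0 = 0.
That conflicts with the unit clause (u0).
So every satisfying assignment has u6 = False.

False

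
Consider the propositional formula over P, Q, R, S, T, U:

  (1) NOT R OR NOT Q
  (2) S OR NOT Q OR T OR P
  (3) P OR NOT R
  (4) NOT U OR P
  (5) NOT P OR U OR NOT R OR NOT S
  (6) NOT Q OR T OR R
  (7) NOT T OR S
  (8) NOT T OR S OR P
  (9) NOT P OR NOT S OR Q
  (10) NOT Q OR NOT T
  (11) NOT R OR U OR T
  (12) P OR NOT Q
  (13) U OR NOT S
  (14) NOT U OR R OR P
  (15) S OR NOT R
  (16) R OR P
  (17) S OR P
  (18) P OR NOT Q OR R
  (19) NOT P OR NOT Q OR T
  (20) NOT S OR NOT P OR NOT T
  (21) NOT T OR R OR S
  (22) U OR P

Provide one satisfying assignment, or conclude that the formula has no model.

Case R = false:
Unit clause (P) forces P = true.
Case Q = false:
Unit clause (NOT S) forces S = false.
Unit clause (NOT T) forces T = false.
All clauses hold; U can take either value.

P ↦ true; Q ↦ false; R ↦ false; S ↦ false; T ↦ false; U ↦ true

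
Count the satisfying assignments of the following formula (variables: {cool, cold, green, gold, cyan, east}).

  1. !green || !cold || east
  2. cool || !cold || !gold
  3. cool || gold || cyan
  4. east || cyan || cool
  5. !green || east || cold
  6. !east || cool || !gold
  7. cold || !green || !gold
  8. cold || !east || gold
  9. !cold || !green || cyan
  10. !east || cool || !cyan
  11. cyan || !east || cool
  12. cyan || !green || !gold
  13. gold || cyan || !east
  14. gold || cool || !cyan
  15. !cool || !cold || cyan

There are 2^6 = 64 truth assignments over (cool, cold, green, gold, cyan, east).
Split on cyan. With cyan = true, the clauses containing cyan are satisfied and !cyan drops from the rest; 10 of the 2^5 = 32 assignments to the other variables satisfy what remains.
With cyan = false, by the same count on the reduced clause set, 3 assignments work.
(One model: cool=F, cold=F, green=F, gold=T, cyan=T, east=F.)
Total: 10 + 3 = 13.

13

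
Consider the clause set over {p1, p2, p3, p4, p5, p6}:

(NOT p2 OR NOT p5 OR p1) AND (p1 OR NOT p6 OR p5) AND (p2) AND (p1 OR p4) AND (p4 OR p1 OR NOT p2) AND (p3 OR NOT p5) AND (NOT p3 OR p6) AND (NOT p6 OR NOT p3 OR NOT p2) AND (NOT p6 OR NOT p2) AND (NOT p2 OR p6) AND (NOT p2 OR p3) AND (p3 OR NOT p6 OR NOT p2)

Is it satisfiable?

The clause (p2) is unit, so p2 = true.
The clause (NOT p6) is unit, so p6 = false.
Now (p6) is unsatisfied and unit — conflict.
No assignment satisfies every clause.

Unsatisfiable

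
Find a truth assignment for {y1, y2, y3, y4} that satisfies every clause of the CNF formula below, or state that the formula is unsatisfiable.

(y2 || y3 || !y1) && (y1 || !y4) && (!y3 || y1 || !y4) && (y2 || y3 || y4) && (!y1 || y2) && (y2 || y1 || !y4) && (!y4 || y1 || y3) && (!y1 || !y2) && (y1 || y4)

UNSATISFIABLE

Try y1 = true.
(y2) alone gives y2 = true.
Now (!y2) is unsatisfied and unit — conflict.
Undo y1 and try y1 = false.
(!y4) alone gives y4 = false.
Now (y4) is unsatisfied and unit — conflict.
Either choice for y1 ends in contradiction.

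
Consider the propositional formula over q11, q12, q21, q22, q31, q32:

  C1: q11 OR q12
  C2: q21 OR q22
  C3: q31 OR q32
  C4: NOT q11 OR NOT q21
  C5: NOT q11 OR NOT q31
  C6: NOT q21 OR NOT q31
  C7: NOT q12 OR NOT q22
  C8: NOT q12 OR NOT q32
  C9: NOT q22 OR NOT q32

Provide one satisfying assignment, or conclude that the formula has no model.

Case q11 = true:
From the singleton clause (NOT q21), q21 = false.
From the singleton clause (q22), q22 = true.
From the singleton clause (NOT q31), q31 = false.
From the singleton clause (q32), q32 = true.
But (NOT q32) is also a unit clause — contradiction.
That branch fails; take q11 = false instead.
From the singleton clause (q12), q12 = true.
From the singleton clause (NOT q22), q22 = false.
From the singleton clause (q21), q21 = true.
From the singleton clause (NOT q31), q31 = false.
From the singleton clause (q32), q32 = true.
But (NOT q32) is also a unit clause — contradiction.
Both values of q11 lead to a conflict.

UNSATISFIABLE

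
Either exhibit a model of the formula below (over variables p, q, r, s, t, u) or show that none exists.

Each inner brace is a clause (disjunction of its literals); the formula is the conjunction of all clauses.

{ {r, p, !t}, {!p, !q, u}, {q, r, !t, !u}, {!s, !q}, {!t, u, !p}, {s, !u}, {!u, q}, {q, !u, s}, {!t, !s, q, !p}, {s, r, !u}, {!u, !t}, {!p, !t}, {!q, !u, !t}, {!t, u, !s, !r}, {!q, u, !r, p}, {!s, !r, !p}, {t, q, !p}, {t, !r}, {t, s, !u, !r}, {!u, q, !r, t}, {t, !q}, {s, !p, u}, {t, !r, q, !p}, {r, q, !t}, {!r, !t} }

Case s = false:
(!u) alone gives u = false.
(!p) alone gives p = false.
Case r = false:
(!t) alone gives t = false.
(!q) alone gives q = false.
Every clause now holds.

p=false, q=false, r=false, s=false, t=false, u=false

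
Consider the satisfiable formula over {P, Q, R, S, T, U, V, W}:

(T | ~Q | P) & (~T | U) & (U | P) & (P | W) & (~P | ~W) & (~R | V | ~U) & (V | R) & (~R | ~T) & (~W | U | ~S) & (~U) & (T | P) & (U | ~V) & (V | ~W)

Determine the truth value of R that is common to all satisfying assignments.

True

Suppose R = 0.
The clause (V) is unit, so V = 1.
The clause (~U) is unit, so U = 0.
Now (U) is unsatisfied and unit — conflict.
So every satisfying assignment has R = True.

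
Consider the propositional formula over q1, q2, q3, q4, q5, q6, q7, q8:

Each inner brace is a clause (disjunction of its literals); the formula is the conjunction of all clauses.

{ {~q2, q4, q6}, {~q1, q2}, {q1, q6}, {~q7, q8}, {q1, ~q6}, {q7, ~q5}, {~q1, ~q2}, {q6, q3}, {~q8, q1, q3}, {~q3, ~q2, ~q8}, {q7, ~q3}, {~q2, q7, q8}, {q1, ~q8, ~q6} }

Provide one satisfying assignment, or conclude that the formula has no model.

Case q1 = 0:
From the singleton clause (q6), q6 = 1.
That conflicts with the unit clause (~q6).
Undo q1 and try q1 = 1.
From the singleton clause (q2), q2 = 1.
That conflicts with the unit clause (~q2).
Either choice for q1 ends in contradiction.

UNSATISFIABLE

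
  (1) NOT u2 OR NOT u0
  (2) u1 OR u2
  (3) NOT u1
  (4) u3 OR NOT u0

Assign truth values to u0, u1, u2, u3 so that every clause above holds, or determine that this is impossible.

The clause (NOT u1) is unit, so u1 = false.
The clause (u2) is unit, so u2 = true.
The clause (NOT u0) is unit, so u0 = false.
All clauses hold; u3 can take either value.

u0 ↦ false, u1 ↦ false, u2 ↦ true, u3 ↦ true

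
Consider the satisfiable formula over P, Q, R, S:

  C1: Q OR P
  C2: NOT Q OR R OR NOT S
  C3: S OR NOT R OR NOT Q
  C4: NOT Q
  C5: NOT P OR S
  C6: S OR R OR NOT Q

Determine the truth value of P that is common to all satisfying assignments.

True

Suppose P = false.
From the singleton clause (Q), Q = true.
That conflicts with the unit clause (NOT Q).
So every satisfying assignment has P = True.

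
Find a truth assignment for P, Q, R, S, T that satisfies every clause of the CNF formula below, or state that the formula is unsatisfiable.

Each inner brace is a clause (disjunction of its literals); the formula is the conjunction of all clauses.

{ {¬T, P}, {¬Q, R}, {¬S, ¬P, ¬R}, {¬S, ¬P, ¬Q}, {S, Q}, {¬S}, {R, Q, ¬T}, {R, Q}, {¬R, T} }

The clause (¬S) is unit, so S = False.
The clause (Q) is unit, so Q = True.
The clause (R) is unit, so R = True.
The clause (T) is unit, so T = True.
The clause (P) is unit, so P = True.
All clauses are satisfied.

P: True,  Q: True,  R: True,  S: False,  T: True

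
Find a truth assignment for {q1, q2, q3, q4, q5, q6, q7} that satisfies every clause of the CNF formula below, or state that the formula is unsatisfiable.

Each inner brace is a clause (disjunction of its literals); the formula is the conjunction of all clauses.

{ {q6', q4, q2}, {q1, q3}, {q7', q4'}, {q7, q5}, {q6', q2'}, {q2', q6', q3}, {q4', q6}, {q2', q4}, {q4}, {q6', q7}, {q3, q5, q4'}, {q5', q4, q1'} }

From the singleton clause (q4), q4 = 1.
From the singleton clause (q7'), q7 = 0.
From the singleton clause (q5), q5 = 1.
From the singleton clause (q6), q6 = 1.
Now (q6') is unsatisfied and unit — conflict.

UNSATISFIABLE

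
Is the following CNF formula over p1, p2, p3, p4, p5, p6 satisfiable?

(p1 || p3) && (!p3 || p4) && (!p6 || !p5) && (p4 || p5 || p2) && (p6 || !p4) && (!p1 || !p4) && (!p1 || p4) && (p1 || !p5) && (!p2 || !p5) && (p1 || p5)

Branch on p1: set p1 = true.
Unit clause (!p4) forces p4 = false.
But (p4) is also a unit clause — contradiction.
That branch fails; take p1 = false instead.
Unit clause (p3) forces p3 = true.
Unit clause (p4) forces p4 = true.
Unit clause (p6) forces p6 = true.
Unit clause (!p5) forces p5 = false.
But (p5) is also a unit clause — contradiction.
Neither p1 = true nor p1 = false works.
No assignment satisfies every clause.

No, unsatisfiable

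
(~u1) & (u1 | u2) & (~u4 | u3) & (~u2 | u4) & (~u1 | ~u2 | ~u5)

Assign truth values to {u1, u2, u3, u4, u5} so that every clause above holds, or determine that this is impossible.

(~u1) alone gives u1 = 0.
(u2) alone gives u2 = 1.
(u4) alone gives u4 = 1.
(u3) alone gives u3 = 1.
No clause remains; u5 is free.

u1: 0; u2: 1; u3: 1; u4: 1; u5: 1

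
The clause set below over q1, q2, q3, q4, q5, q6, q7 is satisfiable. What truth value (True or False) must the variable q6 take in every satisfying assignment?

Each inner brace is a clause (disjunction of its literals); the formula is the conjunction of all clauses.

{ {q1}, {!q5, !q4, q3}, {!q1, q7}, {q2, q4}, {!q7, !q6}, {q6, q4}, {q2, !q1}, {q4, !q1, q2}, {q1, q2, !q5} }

Suppose q6 = true.
(q1) alone gives q1 = true.
(q7) alone gives q7 = true.
But (!q7) is also a unit clause — contradiction.
So every satisfying assignment has q6 = False.

False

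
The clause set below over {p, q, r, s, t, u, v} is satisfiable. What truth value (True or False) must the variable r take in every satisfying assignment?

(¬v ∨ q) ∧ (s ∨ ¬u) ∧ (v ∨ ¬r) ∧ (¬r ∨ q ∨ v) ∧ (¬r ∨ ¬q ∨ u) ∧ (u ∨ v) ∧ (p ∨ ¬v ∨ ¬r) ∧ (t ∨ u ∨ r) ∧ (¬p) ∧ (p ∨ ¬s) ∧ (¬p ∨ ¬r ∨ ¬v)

False

Suppose r = True.
Unit clause (v) forces v = True.
Unit clause (q) forces q = True.
Unit clause (u) forces u = True.
Unit clause (s) forces s = True.
Unit clause (p) forces p = True.
That conflicts with the unit clause (¬p).
So every satisfying assignment has r = False.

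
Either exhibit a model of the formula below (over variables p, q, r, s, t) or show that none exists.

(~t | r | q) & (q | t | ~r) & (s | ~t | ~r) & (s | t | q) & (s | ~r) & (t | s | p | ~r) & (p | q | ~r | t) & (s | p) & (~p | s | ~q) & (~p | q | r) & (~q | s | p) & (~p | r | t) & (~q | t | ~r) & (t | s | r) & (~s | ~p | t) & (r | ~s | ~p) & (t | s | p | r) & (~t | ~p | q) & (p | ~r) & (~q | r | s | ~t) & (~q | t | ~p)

Suppose s = 1.
Suppose p = 0.
(~r) alone gives r = 0.
Suppose t = 0.
All clauses hold; q can take either value.

p ↦ 0; q ↦ 0; r ↦ 0; s ↦ 1; t ↦ 0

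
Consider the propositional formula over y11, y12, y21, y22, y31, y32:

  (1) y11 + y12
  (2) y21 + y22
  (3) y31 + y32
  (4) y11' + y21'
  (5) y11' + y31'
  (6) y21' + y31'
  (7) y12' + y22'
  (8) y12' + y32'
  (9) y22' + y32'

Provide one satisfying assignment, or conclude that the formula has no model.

UNSATISFIABLE

Try y11 = 1.
(y21') alone gives y21 = 0.
(y22) alone gives y22 = 1.
(y31') alone gives y31 = 0.
(y32) alone gives y32 = 1.
But (y32') is also a unit clause — contradiction.
That branch fails; take y11 = 0 instead.
(y12) alone gives y12 = 1.
(y22') alone gives y22 = 0.
(y21) alone gives y21 = 1.
(y31') alone gives y31 = 0.
(y32) alone gives y32 = 1.
But (y32') is also a unit clause — contradiction.
Both values of y11 lead to a conflict.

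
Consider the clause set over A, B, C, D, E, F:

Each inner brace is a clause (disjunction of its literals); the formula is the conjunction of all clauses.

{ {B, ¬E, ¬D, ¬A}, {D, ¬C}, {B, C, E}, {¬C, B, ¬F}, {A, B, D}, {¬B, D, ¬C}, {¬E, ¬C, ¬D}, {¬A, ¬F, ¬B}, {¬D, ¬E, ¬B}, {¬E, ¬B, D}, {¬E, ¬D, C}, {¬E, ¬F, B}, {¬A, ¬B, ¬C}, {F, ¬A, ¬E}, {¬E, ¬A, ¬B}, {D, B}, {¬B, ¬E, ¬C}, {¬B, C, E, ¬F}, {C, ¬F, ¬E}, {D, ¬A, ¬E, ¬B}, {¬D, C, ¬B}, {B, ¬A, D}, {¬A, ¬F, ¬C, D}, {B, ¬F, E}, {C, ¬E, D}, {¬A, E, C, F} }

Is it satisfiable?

Yes, satisfiable

Case D = True:
Case E = False:
Case B = False:
The clause (C) is unit, so C = True.
The clause (¬F) is unit, so F = False.
No clause remains; A is free.
A satisfying assignment: A ↦ True, B ↦ False, C ↦ True, D ↦ True, E ↦ False, F ↦ False.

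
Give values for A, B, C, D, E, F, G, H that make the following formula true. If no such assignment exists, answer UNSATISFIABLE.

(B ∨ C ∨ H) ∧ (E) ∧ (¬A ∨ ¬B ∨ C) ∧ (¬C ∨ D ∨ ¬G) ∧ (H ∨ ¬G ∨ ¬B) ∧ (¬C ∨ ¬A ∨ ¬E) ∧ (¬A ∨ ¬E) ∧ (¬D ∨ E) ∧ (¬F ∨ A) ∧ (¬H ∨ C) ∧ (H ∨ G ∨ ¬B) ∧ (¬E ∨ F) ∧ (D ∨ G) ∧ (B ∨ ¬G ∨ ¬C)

UNSATISFIABLE

From the singleton clause (E), E = True.
From the singleton clause (¬A), A = False.
From the singleton clause (¬F), F = False.
That conflicts with the unit clause (F).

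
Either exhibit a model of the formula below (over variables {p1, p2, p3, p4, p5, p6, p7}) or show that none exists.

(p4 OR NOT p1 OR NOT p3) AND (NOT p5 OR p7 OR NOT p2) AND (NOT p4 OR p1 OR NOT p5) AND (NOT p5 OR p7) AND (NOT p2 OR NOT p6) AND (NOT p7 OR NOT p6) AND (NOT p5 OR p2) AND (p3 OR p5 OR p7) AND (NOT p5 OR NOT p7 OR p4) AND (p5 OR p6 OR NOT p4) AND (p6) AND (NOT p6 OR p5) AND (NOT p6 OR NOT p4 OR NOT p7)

Unit clause (p6) forces p6 = true.
Unit clause (NOT p2) forces p2 = false.
Unit clause (NOT p7) forces p7 = false.
Unit clause (NOT p5) forces p5 = false.
But (p5) is also a unit clause — contradiction.

UNSATISFIABLE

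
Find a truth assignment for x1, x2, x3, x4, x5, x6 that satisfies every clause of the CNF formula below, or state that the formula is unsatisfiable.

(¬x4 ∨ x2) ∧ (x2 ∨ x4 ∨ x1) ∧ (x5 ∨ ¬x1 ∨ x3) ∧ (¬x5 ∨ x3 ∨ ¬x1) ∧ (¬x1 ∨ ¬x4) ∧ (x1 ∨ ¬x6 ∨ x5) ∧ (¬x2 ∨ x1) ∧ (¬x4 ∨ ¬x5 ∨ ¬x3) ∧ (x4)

UNSATISFIABLE

The clause (x4) is unit, so x4 = True.
The clause (x2) is unit, so x2 = True.
The clause (¬x1) is unit, so x1 = False.
That conflicts with the unit clause (x1).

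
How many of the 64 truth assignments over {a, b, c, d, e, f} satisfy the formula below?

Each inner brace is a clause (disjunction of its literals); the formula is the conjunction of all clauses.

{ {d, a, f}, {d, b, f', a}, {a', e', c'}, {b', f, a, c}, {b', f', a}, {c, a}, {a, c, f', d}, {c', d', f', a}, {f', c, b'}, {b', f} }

16

There are 2^6 = 64 truth assignments over (a, b, c, d, e, f).
Split on b. With b = 1, the clauses containing b are satisfied and b' drops from the rest; 2 of the 2^5 = 32 assignments to the other variables satisfy what remains.
With b = 0, by the same count on the reduced clause set, 14 assignments work.
Total: 2 + 14 = 16.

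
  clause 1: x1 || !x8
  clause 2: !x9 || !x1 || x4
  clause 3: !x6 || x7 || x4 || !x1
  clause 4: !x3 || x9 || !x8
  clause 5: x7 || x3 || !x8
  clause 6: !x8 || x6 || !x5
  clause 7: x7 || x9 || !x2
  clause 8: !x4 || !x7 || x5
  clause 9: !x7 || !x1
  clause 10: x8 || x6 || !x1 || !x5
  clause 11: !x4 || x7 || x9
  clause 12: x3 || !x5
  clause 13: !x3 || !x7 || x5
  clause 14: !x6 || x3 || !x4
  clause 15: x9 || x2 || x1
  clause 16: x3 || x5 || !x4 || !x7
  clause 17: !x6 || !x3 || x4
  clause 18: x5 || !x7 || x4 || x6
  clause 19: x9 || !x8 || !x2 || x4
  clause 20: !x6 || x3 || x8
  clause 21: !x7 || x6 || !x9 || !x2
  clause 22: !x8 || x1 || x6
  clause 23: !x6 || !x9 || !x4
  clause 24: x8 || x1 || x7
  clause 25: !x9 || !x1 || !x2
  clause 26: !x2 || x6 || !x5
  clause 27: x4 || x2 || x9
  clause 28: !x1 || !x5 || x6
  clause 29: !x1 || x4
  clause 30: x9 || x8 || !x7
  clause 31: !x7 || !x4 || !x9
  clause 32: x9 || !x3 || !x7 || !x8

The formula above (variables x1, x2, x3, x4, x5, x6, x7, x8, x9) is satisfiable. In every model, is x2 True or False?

False

Suppose x2 = true.
Suppose x1 = true.
Unit clause (!x7) forces x7 = false.
Unit clause (x9) forces x9 = true.
Now (!x9) is unsatisfied and unit — conflict.
Undo x1 and try x1 = false.
Unit clause (!x8) forces x8 = false.
Unit clause (x7) forces x7 = true.
Unit clause (x9) forces x9 = true.
Unit clause (x6) forces x6 = true.
Unit clause (x3) forces x3 = true.
Unit clause (x5) forces x5 = true.
Unit clause (x4) forces x4 = true.
Now (!x4) is unsatisfied and unit — conflict.
Neither x1 = true nor x1 = false works.
So every satisfying assignment has x2 = False.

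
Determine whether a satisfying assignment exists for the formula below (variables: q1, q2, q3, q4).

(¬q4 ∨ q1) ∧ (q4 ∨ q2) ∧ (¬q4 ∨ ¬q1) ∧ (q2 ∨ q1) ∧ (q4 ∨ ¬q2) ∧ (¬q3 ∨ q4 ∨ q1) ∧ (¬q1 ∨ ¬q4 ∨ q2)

Branch on q4: set q4 = False.
(q2) alone gives q2 = True.
That conflicts with the unit clause (¬q2).
Undo q4 and try q4 = True.
(q1) alone gives q1 = True.
That conflicts with the unit clause (¬q1).
Either choice for q4 ends in contradiction.
No assignment satisfies every clause.

No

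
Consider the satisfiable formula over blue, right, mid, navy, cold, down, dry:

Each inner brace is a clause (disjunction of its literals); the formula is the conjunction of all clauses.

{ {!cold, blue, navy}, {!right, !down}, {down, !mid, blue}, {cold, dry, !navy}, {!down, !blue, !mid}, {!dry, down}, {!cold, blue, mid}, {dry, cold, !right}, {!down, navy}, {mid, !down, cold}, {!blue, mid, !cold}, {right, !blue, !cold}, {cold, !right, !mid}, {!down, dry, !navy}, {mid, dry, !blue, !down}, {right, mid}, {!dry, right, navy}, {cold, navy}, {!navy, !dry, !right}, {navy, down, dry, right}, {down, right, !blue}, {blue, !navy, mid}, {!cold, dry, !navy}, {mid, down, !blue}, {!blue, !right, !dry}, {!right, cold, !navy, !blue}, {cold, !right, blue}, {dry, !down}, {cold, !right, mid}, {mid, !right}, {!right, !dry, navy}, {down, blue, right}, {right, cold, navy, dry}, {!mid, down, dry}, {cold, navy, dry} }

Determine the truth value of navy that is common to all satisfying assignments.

True

Suppose navy = false.
Unit clause (!down) forces down = false.
Unit clause (!dry) forces dry = false.
Unit clause (cold) forces cold = true.
Unit clause (blue) forces blue = true.
Unit clause (mid) forces mid = true.
That conflicts with the unit clause (!mid).
So every satisfying assignment has navy = True.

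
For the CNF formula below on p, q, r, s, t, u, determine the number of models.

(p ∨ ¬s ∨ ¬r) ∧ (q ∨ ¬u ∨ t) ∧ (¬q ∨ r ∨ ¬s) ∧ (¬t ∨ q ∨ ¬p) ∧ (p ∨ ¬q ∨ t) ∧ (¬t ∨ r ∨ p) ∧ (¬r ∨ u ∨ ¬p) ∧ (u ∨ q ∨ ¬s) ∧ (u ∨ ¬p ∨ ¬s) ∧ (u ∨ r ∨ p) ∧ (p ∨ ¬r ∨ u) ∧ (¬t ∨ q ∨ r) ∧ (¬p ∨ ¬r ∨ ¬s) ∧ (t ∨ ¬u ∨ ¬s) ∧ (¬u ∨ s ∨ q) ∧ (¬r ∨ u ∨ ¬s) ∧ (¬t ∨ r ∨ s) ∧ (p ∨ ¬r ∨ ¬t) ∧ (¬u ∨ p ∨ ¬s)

5

There are 2^6 = 64 truth assignments over (p, q, r, s, t, u).
Split on p. With p = True, the clauses containing p are satisfied and ¬p drops from the rest; 5 of the 2^5 = 32 assignments to the other variables satisfy what remains.
With p = False, by the same count on the reduced clause set, 0 assignments work.
(One model: p=T, q=F, r=F, s=F, t=F, u=F.)
Total: 5 + 0 = 5.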